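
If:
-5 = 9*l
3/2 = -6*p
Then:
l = -5/9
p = -1/4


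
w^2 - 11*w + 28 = (w - 7)*(w - 4)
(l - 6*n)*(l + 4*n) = l^2 - 2*l*n - 24*n^2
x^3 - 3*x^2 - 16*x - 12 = (x - 6)*(x + 1)*(x + 2)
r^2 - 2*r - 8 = (r - 4)*(r + 2)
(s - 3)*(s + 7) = s^2 + 4*s - 21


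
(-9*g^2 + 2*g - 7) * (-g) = 9*g^3 - 2*g^2 + 7*g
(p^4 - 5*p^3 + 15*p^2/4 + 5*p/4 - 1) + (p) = p^4 - 5*p^3 + 15*p^2/4 + 9*p/4 - 1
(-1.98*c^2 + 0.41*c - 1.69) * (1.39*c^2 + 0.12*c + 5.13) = -2.7522*c^4 + 0.3323*c^3 - 12.4573*c^2 + 1.9005*c - 8.6697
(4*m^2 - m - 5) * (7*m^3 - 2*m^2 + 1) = 28*m^5 - 15*m^4 - 33*m^3 + 14*m^2 - m - 5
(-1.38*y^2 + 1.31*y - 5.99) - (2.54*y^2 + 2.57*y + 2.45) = -3.92*y^2 - 1.26*y - 8.44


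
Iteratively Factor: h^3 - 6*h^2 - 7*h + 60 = (h + 3)*(h^2 - 9*h + 20) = (h - 4)*(h + 3)*(h - 5)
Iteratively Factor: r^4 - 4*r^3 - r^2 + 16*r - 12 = (r + 2)*(r^3 - 6*r^2 + 11*r - 6) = (r - 2)*(r + 2)*(r^2 - 4*r + 3) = (r - 3)*(r - 2)*(r + 2)*(r - 1)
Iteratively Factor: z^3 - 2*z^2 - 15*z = (z - 5)*(z^2 + 3*z) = (z - 5)*(z + 3)*(z)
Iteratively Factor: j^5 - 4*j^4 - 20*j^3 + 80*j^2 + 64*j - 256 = (j + 4)*(j^4 - 8*j^3 + 12*j^2 + 32*j - 64) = (j + 2)*(j + 4)*(j^3 - 10*j^2 + 32*j - 32) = (j - 4)*(j + 2)*(j + 4)*(j^2 - 6*j + 8) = (j - 4)^2*(j + 2)*(j + 4)*(j - 2)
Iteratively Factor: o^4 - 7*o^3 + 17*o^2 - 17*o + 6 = (o - 1)*(o^3 - 6*o^2 + 11*o - 6) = (o - 2)*(o - 1)*(o^2 - 4*o + 3) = (o - 2)*(o - 1)^2*(o - 3)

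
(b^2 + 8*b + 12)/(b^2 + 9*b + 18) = (b + 2)/(b + 3)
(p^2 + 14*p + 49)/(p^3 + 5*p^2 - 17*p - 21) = (p + 7)/(p^2 - 2*p - 3)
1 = 1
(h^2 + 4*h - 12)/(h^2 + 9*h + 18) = (h - 2)/(h + 3)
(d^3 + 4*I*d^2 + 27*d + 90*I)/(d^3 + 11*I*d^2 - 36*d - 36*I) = (d - 5*I)/(d + 2*I)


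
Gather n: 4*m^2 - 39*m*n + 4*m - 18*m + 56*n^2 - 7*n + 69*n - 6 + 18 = 4*m^2 - 14*m + 56*n^2 + n*(62 - 39*m) + 12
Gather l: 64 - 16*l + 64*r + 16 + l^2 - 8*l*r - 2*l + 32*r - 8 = l^2 + l*(-8*r - 18) + 96*r + 72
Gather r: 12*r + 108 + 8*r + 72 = 20*r + 180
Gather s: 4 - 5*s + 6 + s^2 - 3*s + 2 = s^2 - 8*s + 12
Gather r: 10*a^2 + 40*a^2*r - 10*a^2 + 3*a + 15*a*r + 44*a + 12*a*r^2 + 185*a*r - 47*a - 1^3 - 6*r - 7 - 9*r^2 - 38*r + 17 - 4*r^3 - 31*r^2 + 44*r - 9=-4*r^3 + r^2*(12*a - 40) + r*(40*a^2 + 200*a)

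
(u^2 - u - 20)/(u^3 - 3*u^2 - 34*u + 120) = (u + 4)/(u^2 + 2*u - 24)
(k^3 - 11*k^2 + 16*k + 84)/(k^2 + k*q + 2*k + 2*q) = (k^2 - 13*k + 42)/(k + q)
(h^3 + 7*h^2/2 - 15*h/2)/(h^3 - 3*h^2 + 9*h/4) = 2*(h + 5)/(2*h - 3)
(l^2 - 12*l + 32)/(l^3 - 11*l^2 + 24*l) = (l - 4)/(l*(l - 3))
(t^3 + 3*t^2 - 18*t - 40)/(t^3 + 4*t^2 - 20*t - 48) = (t + 5)/(t + 6)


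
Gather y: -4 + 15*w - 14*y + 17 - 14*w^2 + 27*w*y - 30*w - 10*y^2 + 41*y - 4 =-14*w^2 - 15*w - 10*y^2 + y*(27*w + 27) + 9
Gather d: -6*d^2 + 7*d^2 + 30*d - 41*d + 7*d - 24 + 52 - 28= d^2 - 4*d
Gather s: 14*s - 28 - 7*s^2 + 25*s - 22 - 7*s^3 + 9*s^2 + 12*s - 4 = -7*s^3 + 2*s^2 + 51*s - 54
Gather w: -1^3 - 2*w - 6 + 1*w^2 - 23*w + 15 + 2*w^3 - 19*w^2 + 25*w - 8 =2*w^3 - 18*w^2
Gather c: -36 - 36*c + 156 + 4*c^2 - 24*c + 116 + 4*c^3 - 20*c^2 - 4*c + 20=4*c^3 - 16*c^2 - 64*c + 256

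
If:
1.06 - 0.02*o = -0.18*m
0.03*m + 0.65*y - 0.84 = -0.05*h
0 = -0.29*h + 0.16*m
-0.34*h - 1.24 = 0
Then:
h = -3.65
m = -6.61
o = -6.49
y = 1.88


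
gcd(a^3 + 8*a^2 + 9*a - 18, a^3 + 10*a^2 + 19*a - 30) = a^2 + 5*a - 6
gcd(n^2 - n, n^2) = n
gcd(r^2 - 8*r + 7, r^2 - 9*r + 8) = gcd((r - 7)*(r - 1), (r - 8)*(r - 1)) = r - 1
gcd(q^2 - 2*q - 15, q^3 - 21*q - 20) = q - 5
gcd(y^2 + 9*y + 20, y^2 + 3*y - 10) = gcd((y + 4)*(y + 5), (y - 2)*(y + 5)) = y + 5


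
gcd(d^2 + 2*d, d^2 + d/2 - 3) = d + 2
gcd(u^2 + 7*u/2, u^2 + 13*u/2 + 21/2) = u + 7/2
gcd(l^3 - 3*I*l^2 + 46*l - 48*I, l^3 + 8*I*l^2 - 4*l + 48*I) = l + 6*I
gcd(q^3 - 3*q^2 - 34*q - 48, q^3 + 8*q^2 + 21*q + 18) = q^2 + 5*q + 6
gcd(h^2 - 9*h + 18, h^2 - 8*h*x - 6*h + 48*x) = h - 6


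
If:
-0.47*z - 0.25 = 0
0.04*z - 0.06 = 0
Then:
No Solution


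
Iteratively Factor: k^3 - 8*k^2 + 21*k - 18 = (k - 2)*(k^2 - 6*k + 9) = (k - 3)*(k - 2)*(k - 3)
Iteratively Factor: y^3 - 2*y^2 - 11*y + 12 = (y - 4)*(y^2 + 2*y - 3) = (y - 4)*(y - 1)*(y + 3)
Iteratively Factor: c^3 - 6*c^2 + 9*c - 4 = (c - 1)*(c^2 - 5*c + 4) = (c - 4)*(c - 1)*(c - 1)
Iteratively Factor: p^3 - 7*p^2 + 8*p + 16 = (p - 4)*(p^2 - 3*p - 4) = (p - 4)^2*(p + 1)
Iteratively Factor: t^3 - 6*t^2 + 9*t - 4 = (t - 1)*(t^2 - 5*t + 4) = (t - 4)*(t - 1)*(t - 1)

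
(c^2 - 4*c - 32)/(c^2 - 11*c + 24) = (c + 4)/(c - 3)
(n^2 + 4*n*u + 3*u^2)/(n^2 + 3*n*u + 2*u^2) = (n + 3*u)/(n + 2*u)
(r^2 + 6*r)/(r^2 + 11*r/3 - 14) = 3*r/(3*r - 7)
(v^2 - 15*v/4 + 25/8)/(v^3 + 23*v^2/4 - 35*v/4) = (v - 5/2)/(v*(v + 7))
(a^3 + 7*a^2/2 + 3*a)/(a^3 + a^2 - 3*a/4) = 2*(a + 2)/(2*a - 1)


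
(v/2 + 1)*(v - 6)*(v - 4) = v^3/2 - 4*v^2 + 2*v + 24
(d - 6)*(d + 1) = d^2 - 5*d - 6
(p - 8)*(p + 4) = p^2 - 4*p - 32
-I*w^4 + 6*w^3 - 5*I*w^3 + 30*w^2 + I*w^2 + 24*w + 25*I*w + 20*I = (w + 4)*(w + I)*(w + 5*I)*(-I*w - I)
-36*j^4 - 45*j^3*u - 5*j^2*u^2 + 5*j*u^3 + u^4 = (-3*j + u)*(j + u)*(3*j + u)*(4*j + u)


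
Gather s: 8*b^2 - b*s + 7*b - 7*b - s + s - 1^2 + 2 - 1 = 8*b^2 - b*s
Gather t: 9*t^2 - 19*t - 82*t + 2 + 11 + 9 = 9*t^2 - 101*t + 22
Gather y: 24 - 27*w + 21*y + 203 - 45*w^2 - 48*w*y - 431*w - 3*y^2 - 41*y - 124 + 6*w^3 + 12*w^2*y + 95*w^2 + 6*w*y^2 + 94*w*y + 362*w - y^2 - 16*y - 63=6*w^3 + 50*w^2 - 96*w + y^2*(6*w - 4) + y*(12*w^2 + 46*w - 36) + 40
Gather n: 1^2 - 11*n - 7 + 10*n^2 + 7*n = 10*n^2 - 4*n - 6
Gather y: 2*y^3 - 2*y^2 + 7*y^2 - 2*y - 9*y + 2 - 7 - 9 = 2*y^3 + 5*y^2 - 11*y - 14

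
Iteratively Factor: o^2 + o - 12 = (o + 4)*(o - 3)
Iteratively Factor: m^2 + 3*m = (m + 3)*(m)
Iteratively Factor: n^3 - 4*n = (n + 2)*(n^2 - 2*n) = (n - 2)*(n + 2)*(n)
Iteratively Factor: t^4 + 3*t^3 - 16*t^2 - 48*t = (t)*(t^3 + 3*t^2 - 16*t - 48) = t*(t + 3)*(t^2 - 16) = t*(t + 3)*(t + 4)*(t - 4)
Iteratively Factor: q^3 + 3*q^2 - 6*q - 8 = (q + 1)*(q^2 + 2*q - 8) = (q - 2)*(q + 1)*(q + 4)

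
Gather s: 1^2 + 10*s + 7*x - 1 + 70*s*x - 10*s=70*s*x + 7*x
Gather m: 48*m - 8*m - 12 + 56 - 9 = 40*m + 35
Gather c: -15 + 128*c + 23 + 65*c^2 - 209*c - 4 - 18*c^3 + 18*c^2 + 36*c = -18*c^3 + 83*c^2 - 45*c + 4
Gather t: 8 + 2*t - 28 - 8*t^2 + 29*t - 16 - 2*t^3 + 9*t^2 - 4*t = -2*t^3 + t^2 + 27*t - 36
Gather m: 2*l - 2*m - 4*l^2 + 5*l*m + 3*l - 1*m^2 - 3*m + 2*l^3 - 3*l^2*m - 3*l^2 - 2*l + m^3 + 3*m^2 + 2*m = 2*l^3 - 7*l^2 + 3*l + m^3 + 2*m^2 + m*(-3*l^2 + 5*l - 3)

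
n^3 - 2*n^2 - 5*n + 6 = (n - 3)*(n - 1)*(n + 2)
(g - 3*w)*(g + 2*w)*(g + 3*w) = g^3 + 2*g^2*w - 9*g*w^2 - 18*w^3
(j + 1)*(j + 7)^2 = j^3 + 15*j^2 + 63*j + 49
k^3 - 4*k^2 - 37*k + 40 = (k - 8)*(k - 1)*(k + 5)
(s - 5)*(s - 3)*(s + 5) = s^3 - 3*s^2 - 25*s + 75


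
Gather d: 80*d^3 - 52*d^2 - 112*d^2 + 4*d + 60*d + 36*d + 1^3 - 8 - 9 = 80*d^3 - 164*d^2 + 100*d - 16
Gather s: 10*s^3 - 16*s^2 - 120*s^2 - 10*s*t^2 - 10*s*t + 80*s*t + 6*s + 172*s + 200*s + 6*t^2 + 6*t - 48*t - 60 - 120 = 10*s^3 - 136*s^2 + s*(-10*t^2 + 70*t + 378) + 6*t^2 - 42*t - 180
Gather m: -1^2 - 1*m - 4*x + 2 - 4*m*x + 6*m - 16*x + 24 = m*(5 - 4*x) - 20*x + 25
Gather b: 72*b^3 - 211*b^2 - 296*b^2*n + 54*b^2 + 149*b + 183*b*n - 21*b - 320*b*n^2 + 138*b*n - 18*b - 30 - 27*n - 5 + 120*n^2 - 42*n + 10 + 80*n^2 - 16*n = 72*b^3 + b^2*(-296*n - 157) + b*(-320*n^2 + 321*n + 110) + 200*n^2 - 85*n - 25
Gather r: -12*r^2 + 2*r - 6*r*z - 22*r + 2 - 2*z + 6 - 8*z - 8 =-12*r^2 + r*(-6*z - 20) - 10*z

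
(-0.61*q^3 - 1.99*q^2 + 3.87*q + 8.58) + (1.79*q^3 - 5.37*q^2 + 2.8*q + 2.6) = 1.18*q^3 - 7.36*q^2 + 6.67*q + 11.18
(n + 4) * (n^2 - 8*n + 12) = n^3 - 4*n^2 - 20*n + 48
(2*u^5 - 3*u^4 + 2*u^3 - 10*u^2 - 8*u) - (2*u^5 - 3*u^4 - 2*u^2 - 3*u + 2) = 2*u^3 - 8*u^2 - 5*u - 2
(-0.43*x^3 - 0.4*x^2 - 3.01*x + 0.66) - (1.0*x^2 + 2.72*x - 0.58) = -0.43*x^3 - 1.4*x^2 - 5.73*x + 1.24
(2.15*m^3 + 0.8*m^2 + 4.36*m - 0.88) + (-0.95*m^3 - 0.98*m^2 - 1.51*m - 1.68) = 1.2*m^3 - 0.18*m^2 + 2.85*m - 2.56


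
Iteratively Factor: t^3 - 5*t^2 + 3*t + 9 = (t - 3)*(t^2 - 2*t - 3) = (t - 3)^2*(t + 1)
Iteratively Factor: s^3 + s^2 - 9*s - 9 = (s + 3)*(s^2 - 2*s - 3) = (s + 1)*(s + 3)*(s - 3)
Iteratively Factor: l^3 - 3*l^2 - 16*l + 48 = (l - 4)*(l^2 + l - 12) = (l - 4)*(l + 4)*(l - 3)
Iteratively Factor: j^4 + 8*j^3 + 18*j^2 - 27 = (j + 3)*(j^3 + 5*j^2 + 3*j - 9) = (j + 3)^2*(j^2 + 2*j - 3) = (j + 3)^3*(j - 1)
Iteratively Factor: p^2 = (p)*(p)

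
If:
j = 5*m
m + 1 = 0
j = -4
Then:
No Solution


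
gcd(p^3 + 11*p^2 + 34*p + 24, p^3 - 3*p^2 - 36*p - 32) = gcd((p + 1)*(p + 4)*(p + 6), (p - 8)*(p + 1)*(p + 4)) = p^2 + 5*p + 4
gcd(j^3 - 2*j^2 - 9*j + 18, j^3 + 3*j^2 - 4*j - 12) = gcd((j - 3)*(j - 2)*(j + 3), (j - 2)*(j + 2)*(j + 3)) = j^2 + j - 6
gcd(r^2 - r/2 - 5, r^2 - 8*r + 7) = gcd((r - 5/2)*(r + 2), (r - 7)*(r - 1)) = 1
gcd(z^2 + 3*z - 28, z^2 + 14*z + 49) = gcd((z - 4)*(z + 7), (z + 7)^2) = z + 7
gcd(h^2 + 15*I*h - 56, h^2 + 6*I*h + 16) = h + 8*I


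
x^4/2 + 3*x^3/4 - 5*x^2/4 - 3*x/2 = x*(x/2 + 1)*(x - 3/2)*(x + 1)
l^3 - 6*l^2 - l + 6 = (l - 6)*(l - 1)*(l + 1)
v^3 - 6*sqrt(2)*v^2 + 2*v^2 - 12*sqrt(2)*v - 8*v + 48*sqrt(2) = (v - 2)*(v + 4)*(v - 6*sqrt(2))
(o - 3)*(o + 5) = o^2 + 2*o - 15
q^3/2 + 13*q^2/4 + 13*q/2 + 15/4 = (q/2 + 1/2)*(q + 5/2)*(q + 3)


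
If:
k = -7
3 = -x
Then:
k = -7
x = -3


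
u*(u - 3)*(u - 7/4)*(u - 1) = u^4 - 23*u^3/4 + 10*u^2 - 21*u/4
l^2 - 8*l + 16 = (l - 4)^2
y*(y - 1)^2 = y^3 - 2*y^2 + y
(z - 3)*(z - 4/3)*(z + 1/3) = z^3 - 4*z^2 + 23*z/9 + 4/3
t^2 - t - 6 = (t - 3)*(t + 2)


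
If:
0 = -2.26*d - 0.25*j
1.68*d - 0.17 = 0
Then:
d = 0.10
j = -0.91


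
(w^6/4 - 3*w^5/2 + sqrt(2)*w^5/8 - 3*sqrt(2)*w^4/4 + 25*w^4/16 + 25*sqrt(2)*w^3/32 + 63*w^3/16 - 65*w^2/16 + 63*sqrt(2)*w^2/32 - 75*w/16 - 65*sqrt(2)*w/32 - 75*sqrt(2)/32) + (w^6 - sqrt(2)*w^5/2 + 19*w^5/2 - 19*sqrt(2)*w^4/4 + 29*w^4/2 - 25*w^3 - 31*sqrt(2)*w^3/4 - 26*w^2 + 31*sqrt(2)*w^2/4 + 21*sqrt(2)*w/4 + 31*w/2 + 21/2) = 5*w^6/4 - 3*sqrt(2)*w^5/8 + 8*w^5 - 11*sqrt(2)*w^4/2 + 257*w^4/16 - 337*w^3/16 - 223*sqrt(2)*w^3/32 - 481*w^2/16 + 311*sqrt(2)*w^2/32 + 103*sqrt(2)*w/32 + 173*w/16 - 75*sqrt(2)/32 + 21/2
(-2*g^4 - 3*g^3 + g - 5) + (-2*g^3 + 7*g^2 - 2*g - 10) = -2*g^4 - 5*g^3 + 7*g^2 - g - 15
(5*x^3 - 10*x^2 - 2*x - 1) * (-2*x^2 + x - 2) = -10*x^5 + 25*x^4 - 16*x^3 + 20*x^2 + 3*x + 2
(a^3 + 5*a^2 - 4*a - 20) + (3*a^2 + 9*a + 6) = a^3 + 8*a^2 + 5*a - 14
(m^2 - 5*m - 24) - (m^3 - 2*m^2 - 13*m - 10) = -m^3 + 3*m^2 + 8*m - 14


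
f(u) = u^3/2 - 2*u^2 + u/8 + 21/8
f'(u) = 3*u^2/2 - 4*u + 1/8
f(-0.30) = 2.39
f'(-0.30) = 1.46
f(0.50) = 2.25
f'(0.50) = -1.50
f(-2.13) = -11.55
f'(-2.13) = 15.45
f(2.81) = -1.72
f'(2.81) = 0.73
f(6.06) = 41.21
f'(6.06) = 30.97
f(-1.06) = -0.35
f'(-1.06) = 6.05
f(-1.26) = -1.71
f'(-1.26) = 7.55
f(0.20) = 2.57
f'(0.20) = -0.62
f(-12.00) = -1150.88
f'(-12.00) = 264.12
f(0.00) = 2.62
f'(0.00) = 0.12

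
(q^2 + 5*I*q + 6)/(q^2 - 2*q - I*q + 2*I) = (q + 6*I)/(q - 2)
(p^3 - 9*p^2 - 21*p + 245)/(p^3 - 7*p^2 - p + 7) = (p^2 - 2*p - 35)/(p^2 - 1)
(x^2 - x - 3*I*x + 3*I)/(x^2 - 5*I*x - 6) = (x - 1)/(x - 2*I)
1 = 1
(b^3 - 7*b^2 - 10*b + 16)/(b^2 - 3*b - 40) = (b^2 + b - 2)/(b + 5)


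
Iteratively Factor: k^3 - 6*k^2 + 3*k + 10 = (k - 5)*(k^2 - k - 2) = (k - 5)*(k - 2)*(k + 1)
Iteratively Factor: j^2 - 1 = (j + 1)*(j - 1)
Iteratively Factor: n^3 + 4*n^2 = (n)*(n^2 + 4*n) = n^2*(n + 4)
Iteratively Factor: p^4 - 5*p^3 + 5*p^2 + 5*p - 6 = (p + 1)*(p^3 - 6*p^2 + 11*p - 6) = (p - 3)*(p + 1)*(p^2 - 3*p + 2) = (p - 3)*(p - 1)*(p + 1)*(p - 2)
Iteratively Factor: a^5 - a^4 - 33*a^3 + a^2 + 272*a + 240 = (a - 5)*(a^4 + 4*a^3 - 13*a^2 - 64*a - 48) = (a - 5)*(a + 3)*(a^3 + a^2 - 16*a - 16) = (a - 5)*(a + 1)*(a + 3)*(a^2 - 16) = (a - 5)*(a + 1)*(a + 3)*(a + 4)*(a - 4)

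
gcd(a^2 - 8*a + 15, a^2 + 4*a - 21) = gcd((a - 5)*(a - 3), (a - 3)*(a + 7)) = a - 3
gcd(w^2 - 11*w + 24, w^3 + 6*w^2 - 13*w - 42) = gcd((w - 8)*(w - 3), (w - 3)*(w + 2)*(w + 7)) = w - 3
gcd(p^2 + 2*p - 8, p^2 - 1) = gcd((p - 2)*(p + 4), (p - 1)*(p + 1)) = 1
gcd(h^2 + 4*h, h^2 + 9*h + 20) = h + 4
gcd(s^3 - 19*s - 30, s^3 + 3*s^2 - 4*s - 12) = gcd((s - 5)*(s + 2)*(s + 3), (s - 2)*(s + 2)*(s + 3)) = s^2 + 5*s + 6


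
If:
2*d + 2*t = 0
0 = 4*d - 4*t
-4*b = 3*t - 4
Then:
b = 1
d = 0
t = 0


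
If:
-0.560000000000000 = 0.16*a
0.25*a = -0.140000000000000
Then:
No Solution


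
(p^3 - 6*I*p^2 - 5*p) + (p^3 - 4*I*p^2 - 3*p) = 2*p^3 - 10*I*p^2 - 8*p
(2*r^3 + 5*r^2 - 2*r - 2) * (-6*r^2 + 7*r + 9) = -12*r^5 - 16*r^4 + 65*r^3 + 43*r^2 - 32*r - 18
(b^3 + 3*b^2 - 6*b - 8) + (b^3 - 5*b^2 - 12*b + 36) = 2*b^3 - 2*b^2 - 18*b + 28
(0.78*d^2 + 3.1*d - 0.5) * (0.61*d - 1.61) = 0.4758*d^3 + 0.6352*d^2 - 5.296*d + 0.805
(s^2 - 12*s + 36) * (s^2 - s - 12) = s^4 - 13*s^3 + 36*s^2 + 108*s - 432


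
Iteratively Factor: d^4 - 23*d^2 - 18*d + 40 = (d + 2)*(d^3 - 2*d^2 - 19*d + 20) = (d - 5)*(d + 2)*(d^2 + 3*d - 4) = (d - 5)*(d + 2)*(d + 4)*(d - 1)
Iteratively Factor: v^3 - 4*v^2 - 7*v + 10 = (v - 1)*(v^2 - 3*v - 10) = (v - 5)*(v - 1)*(v + 2)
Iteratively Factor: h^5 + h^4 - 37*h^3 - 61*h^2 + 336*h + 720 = (h + 3)*(h^4 - 2*h^3 - 31*h^2 + 32*h + 240) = (h + 3)^2*(h^3 - 5*h^2 - 16*h + 80) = (h - 5)*(h + 3)^2*(h^2 - 16) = (h - 5)*(h - 4)*(h + 3)^2*(h + 4)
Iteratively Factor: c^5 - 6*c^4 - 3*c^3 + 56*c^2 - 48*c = (c + 3)*(c^4 - 9*c^3 + 24*c^2 - 16*c) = (c - 4)*(c + 3)*(c^3 - 5*c^2 + 4*c) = (c - 4)^2*(c + 3)*(c^2 - c) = c*(c - 4)^2*(c + 3)*(c - 1)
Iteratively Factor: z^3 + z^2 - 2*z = (z - 1)*(z^2 + 2*z) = z*(z - 1)*(z + 2)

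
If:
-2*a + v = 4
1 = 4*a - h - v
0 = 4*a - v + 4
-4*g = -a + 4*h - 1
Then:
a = 0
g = 21/4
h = -5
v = 4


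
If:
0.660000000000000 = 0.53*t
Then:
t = 1.25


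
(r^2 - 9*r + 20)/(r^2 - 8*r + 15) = (r - 4)/(r - 3)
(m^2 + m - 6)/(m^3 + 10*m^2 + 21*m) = (m - 2)/(m*(m + 7))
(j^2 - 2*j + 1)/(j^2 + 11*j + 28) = (j^2 - 2*j + 1)/(j^2 + 11*j + 28)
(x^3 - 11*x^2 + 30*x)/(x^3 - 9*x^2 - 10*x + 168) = x*(x - 5)/(x^2 - 3*x - 28)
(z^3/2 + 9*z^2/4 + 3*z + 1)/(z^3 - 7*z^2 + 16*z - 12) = (2*z^3 + 9*z^2 + 12*z + 4)/(4*(z^3 - 7*z^2 + 16*z - 12))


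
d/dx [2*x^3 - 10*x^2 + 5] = 2*x*(3*x - 10)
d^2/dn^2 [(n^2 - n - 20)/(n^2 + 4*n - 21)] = 2*(-5*n^3 + 3*n^2 - 303*n - 383)/(n^6 + 12*n^5 - 15*n^4 - 440*n^3 + 315*n^2 + 5292*n - 9261)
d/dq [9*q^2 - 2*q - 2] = 18*q - 2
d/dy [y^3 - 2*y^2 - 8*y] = 3*y^2 - 4*y - 8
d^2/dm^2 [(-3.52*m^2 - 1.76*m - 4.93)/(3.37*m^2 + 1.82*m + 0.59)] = (3.20284800000002*m^3 - 293.944206*m^2 - 160.429524*m - 11.726474)/(38.272753*m^6 + 62.008674*m^5 + 53.590077*m^4 + 27.740804*m^3 + 9.382239*m^2 + 1.900626*m + 0.205379)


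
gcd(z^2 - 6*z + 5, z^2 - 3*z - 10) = z - 5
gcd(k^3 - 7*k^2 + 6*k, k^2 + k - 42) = k - 6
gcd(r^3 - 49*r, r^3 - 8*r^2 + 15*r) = r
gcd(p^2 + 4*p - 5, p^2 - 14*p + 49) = 1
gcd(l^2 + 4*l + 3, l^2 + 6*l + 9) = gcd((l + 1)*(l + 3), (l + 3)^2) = l + 3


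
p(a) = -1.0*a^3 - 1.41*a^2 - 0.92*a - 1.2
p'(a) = -3.0*a^2 - 2.82*a - 0.92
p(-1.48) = 0.31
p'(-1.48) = -3.32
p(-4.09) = 47.39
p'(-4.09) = -39.57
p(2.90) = -40.12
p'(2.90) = -34.33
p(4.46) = -122.07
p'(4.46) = -73.17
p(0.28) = -1.59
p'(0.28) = -1.94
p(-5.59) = 134.56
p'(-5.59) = -78.90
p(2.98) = -42.93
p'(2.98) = -35.96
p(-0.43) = -0.99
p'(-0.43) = -0.26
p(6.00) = -273.48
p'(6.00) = -125.84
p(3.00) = -43.65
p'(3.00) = -36.38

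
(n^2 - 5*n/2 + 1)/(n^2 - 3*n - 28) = (-n^2 + 5*n/2 - 1)/(-n^2 + 3*n + 28)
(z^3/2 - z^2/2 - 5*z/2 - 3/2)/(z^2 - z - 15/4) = 2*(-z^3 + z^2 + 5*z + 3)/(-4*z^2 + 4*z + 15)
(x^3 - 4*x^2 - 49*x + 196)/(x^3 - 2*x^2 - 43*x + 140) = (x - 7)/(x - 5)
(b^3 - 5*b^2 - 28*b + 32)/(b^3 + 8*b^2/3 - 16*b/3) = 3*(b^2 - 9*b + 8)/(b*(3*b - 4))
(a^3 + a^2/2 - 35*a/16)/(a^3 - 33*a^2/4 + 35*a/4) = (a + 7/4)/(a - 7)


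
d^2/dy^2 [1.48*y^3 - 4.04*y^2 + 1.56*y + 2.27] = 8.88*y - 8.08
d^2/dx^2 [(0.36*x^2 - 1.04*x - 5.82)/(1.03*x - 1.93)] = (-2.22044604925031e-16*x^2 - 13.80178)/(1.092727*x^3 - 6.142611*x^2 + 11.509941*x - 7.189057)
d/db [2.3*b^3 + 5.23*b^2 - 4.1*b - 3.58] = 6.9*b^2 + 10.46*b - 4.1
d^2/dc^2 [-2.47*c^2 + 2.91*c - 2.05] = -4.94000000000000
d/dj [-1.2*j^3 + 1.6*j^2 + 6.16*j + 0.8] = -3.6*j^2 + 3.2*j + 6.16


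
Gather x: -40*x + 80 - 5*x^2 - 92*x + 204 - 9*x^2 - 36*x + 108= -14*x^2 - 168*x + 392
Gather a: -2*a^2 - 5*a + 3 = -2*a^2 - 5*a + 3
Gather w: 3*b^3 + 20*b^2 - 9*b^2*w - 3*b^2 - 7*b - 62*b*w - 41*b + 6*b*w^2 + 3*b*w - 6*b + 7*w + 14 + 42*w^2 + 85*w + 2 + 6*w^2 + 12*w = 3*b^3 + 17*b^2 - 54*b + w^2*(6*b + 48) + w*(-9*b^2 - 59*b + 104) + 16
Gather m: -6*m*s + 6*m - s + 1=m*(6 - 6*s) - s + 1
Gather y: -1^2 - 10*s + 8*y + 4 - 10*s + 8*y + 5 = -20*s + 16*y + 8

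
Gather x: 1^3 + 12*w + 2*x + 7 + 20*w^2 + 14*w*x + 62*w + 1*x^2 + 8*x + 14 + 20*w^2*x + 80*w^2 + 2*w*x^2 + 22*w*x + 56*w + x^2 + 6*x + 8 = 100*w^2 + 130*w + x^2*(2*w + 2) + x*(20*w^2 + 36*w + 16) + 30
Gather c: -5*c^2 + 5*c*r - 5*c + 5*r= -5*c^2 + c*(5*r - 5) + 5*r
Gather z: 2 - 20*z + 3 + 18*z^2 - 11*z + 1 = 18*z^2 - 31*z + 6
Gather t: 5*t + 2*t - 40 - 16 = 7*t - 56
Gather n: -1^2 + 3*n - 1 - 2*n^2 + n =-2*n^2 + 4*n - 2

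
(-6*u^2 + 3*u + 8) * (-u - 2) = 6*u^3 + 9*u^2 - 14*u - 16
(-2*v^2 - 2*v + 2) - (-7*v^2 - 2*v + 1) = 5*v^2 + 1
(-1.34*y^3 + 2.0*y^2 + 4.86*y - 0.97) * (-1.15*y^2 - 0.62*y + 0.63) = 1.541*y^5 - 1.4692*y^4 - 7.6732*y^3 - 0.637700000000001*y^2 + 3.6632*y - 0.6111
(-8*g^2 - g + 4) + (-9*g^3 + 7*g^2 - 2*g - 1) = -9*g^3 - g^2 - 3*g + 3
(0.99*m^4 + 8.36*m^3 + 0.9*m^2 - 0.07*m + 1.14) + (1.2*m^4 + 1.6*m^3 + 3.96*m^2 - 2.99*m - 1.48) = 2.19*m^4 + 9.96*m^3 + 4.86*m^2 - 3.06*m - 0.34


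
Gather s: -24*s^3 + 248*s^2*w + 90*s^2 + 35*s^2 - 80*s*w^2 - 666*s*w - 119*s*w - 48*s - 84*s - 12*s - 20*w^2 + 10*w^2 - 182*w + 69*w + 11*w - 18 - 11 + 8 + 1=-24*s^3 + s^2*(248*w + 125) + s*(-80*w^2 - 785*w - 144) - 10*w^2 - 102*w - 20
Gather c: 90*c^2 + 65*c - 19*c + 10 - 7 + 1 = 90*c^2 + 46*c + 4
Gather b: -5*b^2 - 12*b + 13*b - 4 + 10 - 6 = -5*b^2 + b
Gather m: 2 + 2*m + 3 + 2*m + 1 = 4*m + 6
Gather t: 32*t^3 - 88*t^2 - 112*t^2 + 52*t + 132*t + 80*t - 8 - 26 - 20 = 32*t^3 - 200*t^2 + 264*t - 54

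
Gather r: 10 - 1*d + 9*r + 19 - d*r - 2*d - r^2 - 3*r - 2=-3*d - r^2 + r*(6 - d) + 27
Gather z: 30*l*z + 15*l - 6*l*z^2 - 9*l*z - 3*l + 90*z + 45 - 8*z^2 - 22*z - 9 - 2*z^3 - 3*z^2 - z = 12*l - 2*z^3 + z^2*(-6*l - 11) + z*(21*l + 67) + 36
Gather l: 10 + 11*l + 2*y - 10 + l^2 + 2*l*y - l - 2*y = l^2 + l*(2*y + 10)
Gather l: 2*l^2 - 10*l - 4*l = 2*l^2 - 14*l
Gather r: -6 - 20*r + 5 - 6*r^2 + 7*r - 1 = -6*r^2 - 13*r - 2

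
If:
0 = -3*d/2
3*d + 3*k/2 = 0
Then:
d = 0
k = 0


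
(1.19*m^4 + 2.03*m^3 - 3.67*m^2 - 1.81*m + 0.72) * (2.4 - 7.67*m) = -9.1273*m^5 - 12.7141*m^4 + 33.0209*m^3 + 5.0747*m^2 - 9.8664*m + 1.728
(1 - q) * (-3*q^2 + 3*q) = 3*q^3 - 6*q^2 + 3*q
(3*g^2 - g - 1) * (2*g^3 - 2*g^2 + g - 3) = 6*g^5 - 8*g^4 + 3*g^3 - 8*g^2 + 2*g + 3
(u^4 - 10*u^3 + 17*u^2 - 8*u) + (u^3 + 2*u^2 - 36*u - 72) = u^4 - 9*u^3 + 19*u^2 - 44*u - 72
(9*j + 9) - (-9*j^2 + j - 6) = 9*j^2 + 8*j + 15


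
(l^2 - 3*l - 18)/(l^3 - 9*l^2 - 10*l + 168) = (l + 3)/(l^2 - 3*l - 28)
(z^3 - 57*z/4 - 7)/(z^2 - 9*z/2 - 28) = (z^2 - 7*z/2 - 2)/(z - 8)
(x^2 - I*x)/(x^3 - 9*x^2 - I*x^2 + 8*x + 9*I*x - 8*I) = x/(x^2 - 9*x + 8)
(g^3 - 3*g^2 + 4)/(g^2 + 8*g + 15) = (g^3 - 3*g^2 + 4)/(g^2 + 8*g + 15)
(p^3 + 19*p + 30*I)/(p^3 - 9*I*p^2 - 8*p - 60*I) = (p + 3*I)/(p - 6*I)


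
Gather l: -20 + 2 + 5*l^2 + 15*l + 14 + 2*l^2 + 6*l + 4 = 7*l^2 + 21*l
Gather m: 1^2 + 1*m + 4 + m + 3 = 2*m + 8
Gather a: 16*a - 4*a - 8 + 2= 12*a - 6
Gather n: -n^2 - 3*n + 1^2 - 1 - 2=-n^2 - 3*n - 2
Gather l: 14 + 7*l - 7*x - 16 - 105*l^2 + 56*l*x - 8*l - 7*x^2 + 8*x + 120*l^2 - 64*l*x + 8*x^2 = 15*l^2 + l*(-8*x - 1) + x^2 + x - 2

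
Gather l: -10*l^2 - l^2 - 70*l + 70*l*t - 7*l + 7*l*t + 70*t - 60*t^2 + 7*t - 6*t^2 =-11*l^2 + l*(77*t - 77) - 66*t^2 + 77*t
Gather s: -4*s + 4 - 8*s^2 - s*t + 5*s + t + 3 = -8*s^2 + s*(1 - t) + t + 7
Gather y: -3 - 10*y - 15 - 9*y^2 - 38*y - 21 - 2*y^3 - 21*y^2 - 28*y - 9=-2*y^3 - 30*y^2 - 76*y - 48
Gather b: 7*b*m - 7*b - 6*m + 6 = b*(7*m - 7) - 6*m + 6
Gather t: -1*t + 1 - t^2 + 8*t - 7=-t^2 + 7*t - 6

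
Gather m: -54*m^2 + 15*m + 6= -54*m^2 + 15*m + 6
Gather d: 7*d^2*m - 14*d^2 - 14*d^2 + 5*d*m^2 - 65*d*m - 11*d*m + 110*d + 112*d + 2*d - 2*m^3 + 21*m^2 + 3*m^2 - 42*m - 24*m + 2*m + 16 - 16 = d^2*(7*m - 28) + d*(5*m^2 - 76*m + 224) - 2*m^3 + 24*m^2 - 64*m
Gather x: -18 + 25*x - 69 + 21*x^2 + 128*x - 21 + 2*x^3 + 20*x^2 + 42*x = 2*x^3 + 41*x^2 + 195*x - 108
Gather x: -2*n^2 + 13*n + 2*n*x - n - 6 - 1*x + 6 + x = -2*n^2 + 2*n*x + 12*n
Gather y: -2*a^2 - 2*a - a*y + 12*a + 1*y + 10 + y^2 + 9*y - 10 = -2*a^2 + 10*a + y^2 + y*(10 - a)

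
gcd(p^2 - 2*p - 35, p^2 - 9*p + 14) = p - 7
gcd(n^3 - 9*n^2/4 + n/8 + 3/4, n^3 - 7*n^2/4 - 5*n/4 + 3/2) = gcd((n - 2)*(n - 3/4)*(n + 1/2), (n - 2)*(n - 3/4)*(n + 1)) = n^2 - 11*n/4 + 3/2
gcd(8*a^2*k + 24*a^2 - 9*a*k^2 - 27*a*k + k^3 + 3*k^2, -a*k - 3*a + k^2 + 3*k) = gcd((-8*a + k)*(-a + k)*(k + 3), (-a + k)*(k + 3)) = a*k + 3*a - k^2 - 3*k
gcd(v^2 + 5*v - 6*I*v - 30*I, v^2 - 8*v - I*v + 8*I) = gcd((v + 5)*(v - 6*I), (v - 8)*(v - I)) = 1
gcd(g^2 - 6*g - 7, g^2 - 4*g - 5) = g + 1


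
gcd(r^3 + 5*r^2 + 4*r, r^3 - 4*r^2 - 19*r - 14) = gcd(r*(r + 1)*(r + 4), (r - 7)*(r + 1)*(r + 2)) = r + 1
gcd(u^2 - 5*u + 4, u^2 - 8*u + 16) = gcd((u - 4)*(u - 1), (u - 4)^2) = u - 4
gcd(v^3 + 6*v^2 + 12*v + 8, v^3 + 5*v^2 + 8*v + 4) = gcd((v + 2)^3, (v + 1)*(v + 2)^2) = v^2 + 4*v + 4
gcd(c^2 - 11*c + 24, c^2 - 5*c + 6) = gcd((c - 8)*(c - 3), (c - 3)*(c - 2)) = c - 3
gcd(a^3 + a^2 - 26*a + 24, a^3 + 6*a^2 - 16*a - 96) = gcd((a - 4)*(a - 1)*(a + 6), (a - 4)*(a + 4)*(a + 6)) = a^2 + 2*a - 24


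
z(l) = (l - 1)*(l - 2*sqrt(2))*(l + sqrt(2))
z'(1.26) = -3.91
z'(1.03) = -4.38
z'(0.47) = -4.19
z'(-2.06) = 20.09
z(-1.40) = 0.14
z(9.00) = 514.18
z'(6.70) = 99.73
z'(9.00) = 196.96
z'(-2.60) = 30.25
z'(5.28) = 55.56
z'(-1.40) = 10.05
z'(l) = (l - 1)*(l - 2*sqrt(2)) + (l - 1)*(l + sqrt(2)) + (l - 2*sqrt(2))*(l + sqrt(2))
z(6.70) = 179.06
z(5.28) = 70.24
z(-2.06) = -9.66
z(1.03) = -0.13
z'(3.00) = 9.93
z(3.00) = 1.51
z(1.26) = -1.09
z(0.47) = 2.36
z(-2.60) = -23.17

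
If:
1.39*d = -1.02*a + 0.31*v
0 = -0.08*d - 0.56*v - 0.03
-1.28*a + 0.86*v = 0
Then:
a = -0.04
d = 0.02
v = -0.06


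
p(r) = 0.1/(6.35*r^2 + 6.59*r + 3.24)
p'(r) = 0.1*(-12.7*r - 6.59)/(6.35*r^2 + 6.59*r + 3.24)^2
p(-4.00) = 0.00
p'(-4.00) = 0.00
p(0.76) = 0.01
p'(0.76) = -0.01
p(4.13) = 0.00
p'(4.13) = -0.00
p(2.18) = 0.00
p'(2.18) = -0.00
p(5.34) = 0.00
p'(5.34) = -0.00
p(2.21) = 0.00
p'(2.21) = -0.00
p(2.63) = 0.00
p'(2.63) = -0.00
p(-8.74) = 0.00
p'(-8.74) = 0.00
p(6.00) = 0.00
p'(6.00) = -0.00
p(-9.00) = 0.00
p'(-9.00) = 0.00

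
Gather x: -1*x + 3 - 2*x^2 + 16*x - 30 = -2*x^2 + 15*x - 27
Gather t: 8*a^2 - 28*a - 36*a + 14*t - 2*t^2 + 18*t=8*a^2 - 64*a - 2*t^2 + 32*t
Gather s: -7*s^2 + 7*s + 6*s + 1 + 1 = -7*s^2 + 13*s + 2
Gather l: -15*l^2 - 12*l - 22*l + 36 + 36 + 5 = -15*l^2 - 34*l + 77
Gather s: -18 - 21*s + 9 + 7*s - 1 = -14*s - 10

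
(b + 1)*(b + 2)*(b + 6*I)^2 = b^4 + 3*b^3 + 12*I*b^3 - 34*b^2 + 36*I*b^2 - 108*b + 24*I*b - 72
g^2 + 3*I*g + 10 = (g - 2*I)*(g + 5*I)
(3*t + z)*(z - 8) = 3*t*z - 24*t + z^2 - 8*z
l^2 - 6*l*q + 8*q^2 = (l - 4*q)*(l - 2*q)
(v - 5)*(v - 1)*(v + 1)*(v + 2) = v^4 - 3*v^3 - 11*v^2 + 3*v + 10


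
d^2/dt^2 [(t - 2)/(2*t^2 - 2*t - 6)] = (3*(1 - t)*(-t^2 + t + 3) - (t - 2)*(2*t - 1)^2)/(-t^2 + t + 3)^3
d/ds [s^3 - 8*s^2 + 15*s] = 3*s^2 - 16*s + 15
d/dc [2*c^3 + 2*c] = 6*c^2 + 2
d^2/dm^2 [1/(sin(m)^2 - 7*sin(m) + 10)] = (-4*sin(m)^4 + 21*sin(m)^3 - 3*sin(m)^2 - 112*sin(m) + 78)/(sin(m)^2 - 7*sin(m) + 10)^3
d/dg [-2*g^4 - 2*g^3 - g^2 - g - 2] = -8*g^3 - 6*g^2 - 2*g - 1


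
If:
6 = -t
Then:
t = -6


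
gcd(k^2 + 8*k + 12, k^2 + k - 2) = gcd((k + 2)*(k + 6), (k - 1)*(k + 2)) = k + 2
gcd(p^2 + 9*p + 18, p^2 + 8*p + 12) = p + 6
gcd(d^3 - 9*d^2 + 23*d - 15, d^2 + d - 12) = d - 3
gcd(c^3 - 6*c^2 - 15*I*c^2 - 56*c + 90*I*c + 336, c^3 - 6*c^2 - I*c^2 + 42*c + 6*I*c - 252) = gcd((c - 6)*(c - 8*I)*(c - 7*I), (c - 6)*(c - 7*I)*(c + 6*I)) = c^2 + c*(-6 - 7*I) + 42*I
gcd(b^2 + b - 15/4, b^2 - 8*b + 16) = 1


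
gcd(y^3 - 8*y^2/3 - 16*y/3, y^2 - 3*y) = y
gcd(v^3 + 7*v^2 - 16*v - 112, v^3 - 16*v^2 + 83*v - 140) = v - 4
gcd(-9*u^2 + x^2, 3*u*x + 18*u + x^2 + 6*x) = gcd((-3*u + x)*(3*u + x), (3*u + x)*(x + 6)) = 3*u + x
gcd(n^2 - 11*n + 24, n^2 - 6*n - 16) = n - 8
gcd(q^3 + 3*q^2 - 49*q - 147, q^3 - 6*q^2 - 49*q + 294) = q^2 - 49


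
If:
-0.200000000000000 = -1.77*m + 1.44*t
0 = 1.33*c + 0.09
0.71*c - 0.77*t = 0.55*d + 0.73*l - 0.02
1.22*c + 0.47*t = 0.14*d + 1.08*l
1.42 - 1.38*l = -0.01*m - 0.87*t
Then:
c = -0.07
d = -24.47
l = 7.56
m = 8.47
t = 10.27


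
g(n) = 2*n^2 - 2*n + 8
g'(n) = 4*n - 2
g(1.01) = 8.02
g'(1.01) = 2.04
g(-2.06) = 20.61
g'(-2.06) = -10.24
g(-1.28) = 13.84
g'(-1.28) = -7.12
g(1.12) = 8.27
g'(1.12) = 2.48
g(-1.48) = 15.34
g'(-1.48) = -7.92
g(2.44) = 15.03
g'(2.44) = 7.76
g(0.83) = 7.72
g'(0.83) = 1.32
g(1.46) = 9.34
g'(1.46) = 3.84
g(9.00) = 152.00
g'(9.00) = 34.00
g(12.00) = 272.00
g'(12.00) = 46.00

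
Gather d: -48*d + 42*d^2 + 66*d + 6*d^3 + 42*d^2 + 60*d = 6*d^3 + 84*d^2 + 78*d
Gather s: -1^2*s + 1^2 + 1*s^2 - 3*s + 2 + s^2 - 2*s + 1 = 2*s^2 - 6*s + 4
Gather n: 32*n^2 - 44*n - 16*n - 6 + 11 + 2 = 32*n^2 - 60*n + 7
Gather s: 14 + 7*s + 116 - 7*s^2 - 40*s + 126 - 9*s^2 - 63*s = -16*s^2 - 96*s + 256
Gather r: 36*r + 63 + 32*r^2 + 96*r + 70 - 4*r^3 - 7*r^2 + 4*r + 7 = -4*r^3 + 25*r^2 + 136*r + 140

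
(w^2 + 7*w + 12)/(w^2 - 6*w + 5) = (w^2 + 7*w + 12)/(w^2 - 6*w + 5)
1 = 1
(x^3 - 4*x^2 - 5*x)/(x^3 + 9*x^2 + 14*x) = (x^2 - 4*x - 5)/(x^2 + 9*x + 14)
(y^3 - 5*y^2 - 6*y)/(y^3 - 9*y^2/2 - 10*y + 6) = 2*y*(y + 1)/(2*y^2 + 3*y - 2)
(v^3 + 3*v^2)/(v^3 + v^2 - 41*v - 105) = v^2/(v^2 - 2*v - 35)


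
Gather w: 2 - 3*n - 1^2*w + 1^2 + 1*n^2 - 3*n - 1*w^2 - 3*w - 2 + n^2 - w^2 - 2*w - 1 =2*n^2 - 6*n - 2*w^2 - 6*w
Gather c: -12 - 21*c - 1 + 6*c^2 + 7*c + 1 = 6*c^2 - 14*c - 12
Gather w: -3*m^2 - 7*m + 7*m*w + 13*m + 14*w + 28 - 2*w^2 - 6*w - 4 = -3*m^2 + 6*m - 2*w^2 + w*(7*m + 8) + 24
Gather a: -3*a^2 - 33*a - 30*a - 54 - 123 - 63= -3*a^2 - 63*a - 240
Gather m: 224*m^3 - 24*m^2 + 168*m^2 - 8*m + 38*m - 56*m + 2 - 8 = 224*m^3 + 144*m^2 - 26*m - 6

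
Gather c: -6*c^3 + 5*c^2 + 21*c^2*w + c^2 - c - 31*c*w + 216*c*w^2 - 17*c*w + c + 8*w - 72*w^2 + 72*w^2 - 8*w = -6*c^3 + c^2*(21*w + 6) + c*(216*w^2 - 48*w)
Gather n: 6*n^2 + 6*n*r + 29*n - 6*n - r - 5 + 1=6*n^2 + n*(6*r + 23) - r - 4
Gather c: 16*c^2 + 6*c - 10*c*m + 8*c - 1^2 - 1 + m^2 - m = 16*c^2 + c*(14 - 10*m) + m^2 - m - 2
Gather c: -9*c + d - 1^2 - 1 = -9*c + d - 2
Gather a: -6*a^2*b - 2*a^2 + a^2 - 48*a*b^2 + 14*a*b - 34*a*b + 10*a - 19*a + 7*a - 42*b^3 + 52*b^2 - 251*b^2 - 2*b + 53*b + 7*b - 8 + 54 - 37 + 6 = a^2*(-6*b - 1) + a*(-48*b^2 - 20*b - 2) - 42*b^3 - 199*b^2 + 58*b + 15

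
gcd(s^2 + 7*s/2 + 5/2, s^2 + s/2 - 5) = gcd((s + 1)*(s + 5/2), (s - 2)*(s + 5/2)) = s + 5/2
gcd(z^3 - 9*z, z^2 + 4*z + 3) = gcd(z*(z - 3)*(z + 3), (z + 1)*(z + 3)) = z + 3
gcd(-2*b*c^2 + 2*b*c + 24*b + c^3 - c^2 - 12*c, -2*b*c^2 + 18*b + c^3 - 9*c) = 2*b*c + 6*b - c^2 - 3*c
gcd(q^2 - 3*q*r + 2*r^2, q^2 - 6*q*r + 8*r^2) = q - 2*r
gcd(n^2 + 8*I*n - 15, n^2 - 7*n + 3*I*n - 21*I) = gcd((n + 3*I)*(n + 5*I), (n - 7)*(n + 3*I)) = n + 3*I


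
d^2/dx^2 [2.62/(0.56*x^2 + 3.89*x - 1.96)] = (-1.643264*x^2 - 11.414816*x + 2.62*(1.12*x + 3.89)*(2.24*x + 7.78) + 5.751424)/(0.56*x^2 + 3.89*x - 1.96)^3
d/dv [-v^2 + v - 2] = 1 - 2*v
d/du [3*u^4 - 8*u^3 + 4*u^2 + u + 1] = 12*u^3 - 24*u^2 + 8*u + 1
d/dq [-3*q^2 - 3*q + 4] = -6*q - 3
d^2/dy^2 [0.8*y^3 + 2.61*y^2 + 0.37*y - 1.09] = 4.8*y + 5.22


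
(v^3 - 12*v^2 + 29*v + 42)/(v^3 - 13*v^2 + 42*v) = (v + 1)/v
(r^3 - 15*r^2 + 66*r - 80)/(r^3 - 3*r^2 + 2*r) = (r^2 - 13*r + 40)/(r*(r - 1))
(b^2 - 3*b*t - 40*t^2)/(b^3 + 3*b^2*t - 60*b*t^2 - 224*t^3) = (b + 5*t)/(b^2 + 11*b*t + 28*t^2)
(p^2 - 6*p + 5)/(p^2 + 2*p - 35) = (p - 1)/(p + 7)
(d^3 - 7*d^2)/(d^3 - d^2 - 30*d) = d*(7 - d)/(-d^2 + d + 30)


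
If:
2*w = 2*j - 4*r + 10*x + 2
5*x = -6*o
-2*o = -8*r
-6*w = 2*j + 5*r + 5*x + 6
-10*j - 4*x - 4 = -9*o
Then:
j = -94/3271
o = 880/3271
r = 220/3271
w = -2543/3271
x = -1056/3271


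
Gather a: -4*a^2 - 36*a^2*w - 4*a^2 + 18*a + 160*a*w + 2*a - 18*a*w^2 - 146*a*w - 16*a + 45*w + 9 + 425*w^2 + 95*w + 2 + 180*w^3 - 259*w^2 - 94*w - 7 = a^2*(-36*w - 8) + a*(-18*w^2 + 14*w + 4) + 180*w^3 + 166*w^2 + 46*w + 4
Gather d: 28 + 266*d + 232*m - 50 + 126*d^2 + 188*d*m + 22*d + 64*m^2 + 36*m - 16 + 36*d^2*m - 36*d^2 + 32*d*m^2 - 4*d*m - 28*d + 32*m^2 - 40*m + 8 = d^2*(36*m + 90) + d*(32*m^2 + 184*m + 260) + 96*m^2 + 228*m - 30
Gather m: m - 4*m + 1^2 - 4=-3*m - 3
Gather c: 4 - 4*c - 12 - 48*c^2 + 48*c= -48*c^2 + 44*c - 8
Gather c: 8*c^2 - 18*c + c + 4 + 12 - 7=8*c^2 - 17*c + 9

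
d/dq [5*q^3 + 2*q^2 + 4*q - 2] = 15*q^2 + 4*q + 4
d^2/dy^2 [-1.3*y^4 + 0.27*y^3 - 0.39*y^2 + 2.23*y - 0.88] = -15.6*y^2 + 1.62*y - 0.78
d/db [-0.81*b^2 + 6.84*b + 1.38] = 6.84 - 1.62*b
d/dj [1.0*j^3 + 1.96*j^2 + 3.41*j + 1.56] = 3.0*j^2 + 3.92*j + 3.41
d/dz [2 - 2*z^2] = -4*z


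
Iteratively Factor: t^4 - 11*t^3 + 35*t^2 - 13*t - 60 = (t - 5)*(t^3 - 6*t^2 + 5*t + 12) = (t - 5)*(t - 4)*(t^2 - 2*t - 3) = (t - 5)*(t - 4)*(t + 1)*(t - 3)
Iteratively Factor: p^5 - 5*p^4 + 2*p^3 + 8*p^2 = (p - 2)*(p^4 - 3*p^3 - 4*p^2) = p*(p - 2)*(p^3 - 3*p^2 - 4*p) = p*(p - 4)*(p - 2)*(p^2 + p) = p*(p - 4)*(p - 2)*(p + 1)*(p)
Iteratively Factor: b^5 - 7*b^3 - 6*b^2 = (b)*(b^4 - 7*b^2 - 6*b) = b*(b + 2)*(b^3 - 2*b^2 - 3*b) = b^2*(b + 2)*(b^2 - 2*b - 3) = b^2*(b - 3)*(b + 2)*(b + 1)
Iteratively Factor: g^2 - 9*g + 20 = (g - 5)*(g - 4)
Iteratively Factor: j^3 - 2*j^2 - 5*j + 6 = (j + 2)*(j^2 - 4*j + 3) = (j - 1)*(j + 2)*(j - 3)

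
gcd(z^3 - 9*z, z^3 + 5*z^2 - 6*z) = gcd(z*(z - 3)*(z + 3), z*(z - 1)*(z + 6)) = z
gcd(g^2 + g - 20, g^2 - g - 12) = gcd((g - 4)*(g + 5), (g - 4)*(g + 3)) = g - 4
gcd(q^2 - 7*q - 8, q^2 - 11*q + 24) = q - 8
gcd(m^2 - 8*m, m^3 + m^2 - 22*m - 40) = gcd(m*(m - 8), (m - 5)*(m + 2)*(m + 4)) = 1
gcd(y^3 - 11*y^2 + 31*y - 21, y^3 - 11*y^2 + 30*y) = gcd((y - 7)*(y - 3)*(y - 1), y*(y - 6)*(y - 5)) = 1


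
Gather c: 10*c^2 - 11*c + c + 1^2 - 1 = 10*c^2 - 10*c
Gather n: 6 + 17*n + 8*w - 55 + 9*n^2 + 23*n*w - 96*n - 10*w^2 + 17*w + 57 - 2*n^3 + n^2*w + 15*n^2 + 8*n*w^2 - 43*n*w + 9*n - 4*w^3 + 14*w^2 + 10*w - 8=-2*n^3 + n^2*(w + 24) + n*(8*w^2 - 20*w - 70) - 4*w^3 + 4*w^2 + 35*w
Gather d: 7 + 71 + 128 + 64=270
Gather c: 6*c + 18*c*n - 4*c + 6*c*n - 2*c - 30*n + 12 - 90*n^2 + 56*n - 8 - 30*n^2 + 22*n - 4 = 24*c*n - 120*n^2 + 48*n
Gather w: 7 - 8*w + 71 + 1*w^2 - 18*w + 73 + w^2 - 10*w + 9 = 2*w^2 - 36*w + 160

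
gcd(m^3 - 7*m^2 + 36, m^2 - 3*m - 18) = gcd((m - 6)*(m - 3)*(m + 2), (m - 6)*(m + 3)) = m - 6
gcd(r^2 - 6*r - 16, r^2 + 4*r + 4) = r + 2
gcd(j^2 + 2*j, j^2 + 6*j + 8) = j + 2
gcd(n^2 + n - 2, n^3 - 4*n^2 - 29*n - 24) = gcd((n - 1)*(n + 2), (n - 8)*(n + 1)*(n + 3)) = 1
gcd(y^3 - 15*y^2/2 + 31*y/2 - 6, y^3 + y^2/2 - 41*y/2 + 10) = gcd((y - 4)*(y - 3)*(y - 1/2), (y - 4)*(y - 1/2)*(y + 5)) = y^2 - 9*y/2 + 2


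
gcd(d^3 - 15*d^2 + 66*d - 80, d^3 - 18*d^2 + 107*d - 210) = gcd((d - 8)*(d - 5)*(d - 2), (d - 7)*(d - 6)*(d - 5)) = d - 5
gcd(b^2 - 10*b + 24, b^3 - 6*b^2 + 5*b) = 1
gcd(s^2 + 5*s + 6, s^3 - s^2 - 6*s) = s + 2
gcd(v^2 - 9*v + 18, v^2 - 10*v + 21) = v - 3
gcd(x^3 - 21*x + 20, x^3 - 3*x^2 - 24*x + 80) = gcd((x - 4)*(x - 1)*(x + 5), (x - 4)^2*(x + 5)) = x^2 + x - 20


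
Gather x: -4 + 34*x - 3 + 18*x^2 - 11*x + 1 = 18*x^2 + 23*x - 6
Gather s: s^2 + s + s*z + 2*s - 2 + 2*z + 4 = s^2 + s*(z + 3) + 2*z + 2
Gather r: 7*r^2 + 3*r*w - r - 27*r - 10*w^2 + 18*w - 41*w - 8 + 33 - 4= 7*r^2 + r*(3*w - 28) - 10*w^2 - 23*w + 21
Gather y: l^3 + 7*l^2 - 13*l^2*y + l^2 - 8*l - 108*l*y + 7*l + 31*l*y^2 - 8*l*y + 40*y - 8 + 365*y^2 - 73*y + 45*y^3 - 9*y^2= l^3 + 8*l^2 - l + 45*y^3 + y^2*(31*l + 356) + y*(-13*l^2 - 116*l - 33) - 8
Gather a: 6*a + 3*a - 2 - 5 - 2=9*a - 9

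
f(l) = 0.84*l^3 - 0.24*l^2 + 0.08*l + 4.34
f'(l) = 2.52*l^2 - 0.48*l + 0.08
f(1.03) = 5.09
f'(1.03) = 2.26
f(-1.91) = -2.54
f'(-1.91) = 10.19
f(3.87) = 49.74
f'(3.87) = 35.96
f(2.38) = 14.50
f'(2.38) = 13.21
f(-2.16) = -5.42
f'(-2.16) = 12.87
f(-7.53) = -368.52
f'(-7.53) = 146.58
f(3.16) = 28.70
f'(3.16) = 23.73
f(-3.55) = -36.55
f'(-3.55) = 33.54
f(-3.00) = -20.74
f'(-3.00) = 24.20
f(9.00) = 597.98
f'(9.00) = 199.88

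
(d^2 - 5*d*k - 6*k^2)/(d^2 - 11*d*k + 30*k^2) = (d + k)/(d - 5*k)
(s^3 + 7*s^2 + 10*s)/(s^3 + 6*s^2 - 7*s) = (s^2 + 7*s + 10)/(s^2 + 6*s - 7)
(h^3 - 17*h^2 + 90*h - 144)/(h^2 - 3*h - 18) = (h^2 - 11*h + 24)/(h + 3)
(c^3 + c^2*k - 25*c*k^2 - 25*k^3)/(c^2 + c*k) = c - 25*k^2/c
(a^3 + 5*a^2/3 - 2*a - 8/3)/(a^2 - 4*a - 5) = (3*a^2 + 2*a - 8)/(3*(a - 5))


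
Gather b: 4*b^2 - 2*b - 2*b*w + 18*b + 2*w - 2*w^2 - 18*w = 4*b^2 + b*(16 - 2*w) - 2*w^2 - 16*w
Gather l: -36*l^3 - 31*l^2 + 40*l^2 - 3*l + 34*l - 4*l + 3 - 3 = -36*l^3 + 9*l^2 + 27*l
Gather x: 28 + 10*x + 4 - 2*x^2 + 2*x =-2*x^2 + 12*x + 32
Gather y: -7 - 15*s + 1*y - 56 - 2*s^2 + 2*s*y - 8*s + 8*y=-2*s^2 - 23*s + y*(2*s + 9) - 63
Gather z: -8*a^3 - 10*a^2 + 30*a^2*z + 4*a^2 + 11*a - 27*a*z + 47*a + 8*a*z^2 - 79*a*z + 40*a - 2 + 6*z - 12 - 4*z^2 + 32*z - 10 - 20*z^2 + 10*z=-8*a^3 - 6*a^2 + 98*a + z^2*(8*a - 24) + z*(30*a^2 - 106*a + 48) - 24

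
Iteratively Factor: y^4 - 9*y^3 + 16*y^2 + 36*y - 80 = (y - 4)*(y^3 - 5*y^2 - 4*y + 20) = (y - 4)*(y - 2)*(y^2 - 3*y - 10) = (y - 4)*(y - 2)*(y + 2)*(y - 5)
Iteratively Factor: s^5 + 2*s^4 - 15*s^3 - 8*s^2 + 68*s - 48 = (s - 1)*(s^4 + 3*s^3 - 12*s^2 - 20*s + 48) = (s - 2)*(s - 1)*(s^3 + 5*s^2 - 2*s - 24) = (s - 2)*(s - 1)*(s + 3)*(s^2 + 2*s - 8) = (s - 2)^2*(s - 1)*(s + 3)*(s + 4)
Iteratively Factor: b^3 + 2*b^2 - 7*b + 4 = (b + 4)*(b^2 - 2*b + 1) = (b - 1)*(b + 4)*(b - 1)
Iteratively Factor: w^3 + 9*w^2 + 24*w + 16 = (w + 1)*(w^2 + 8*w + 16) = (w + 1)*(w + 4)*(w + 4)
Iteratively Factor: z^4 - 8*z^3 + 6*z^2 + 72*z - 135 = (z + 3)*(z^3 - 11*z^2 + 39*z - 45) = (z - 3)*(z + 3)*(z^2 - 8*z + 15) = (z - 3)^2*(z + 3)*(z - 5)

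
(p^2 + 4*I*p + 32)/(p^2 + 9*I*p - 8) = (p - 4*I)/(p + I)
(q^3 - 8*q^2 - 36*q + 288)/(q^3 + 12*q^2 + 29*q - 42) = (q^2 - 14*q + 48)/(q^2 + 6*q - 7)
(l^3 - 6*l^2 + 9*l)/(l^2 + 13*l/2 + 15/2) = 2*l*(l^2 - 6*l + 9)/(2*l^2 + 13*l + 15)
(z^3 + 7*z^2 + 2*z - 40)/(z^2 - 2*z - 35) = (z^2 + 2*z - 8)/(z - 7)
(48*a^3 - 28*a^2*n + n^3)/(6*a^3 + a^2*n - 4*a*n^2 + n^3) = (24*a^2 - 2*a*n - n^2)/(3*a^2 + 2*a*n - n^2)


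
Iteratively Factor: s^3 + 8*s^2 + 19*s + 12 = (s + 4)*(s^2 + 4*s + 3) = (s + 3)*(s + 4)*(s + 1)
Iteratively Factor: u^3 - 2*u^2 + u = (u)*(u^2 - 2*u + 1) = u*(u - 1)*(u - 1)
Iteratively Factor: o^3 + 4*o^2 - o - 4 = (o - 1)*(o^2 + 5*o + 4) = (o - 1)*(o + 1)*(o + 4)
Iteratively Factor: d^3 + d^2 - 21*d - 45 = (d - 5)*(d^2 + 6*d + 9) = (d - 5)*(d + 3)*(d + 3)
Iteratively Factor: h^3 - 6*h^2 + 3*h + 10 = (h - 5)*(h^2 - h - 2) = (h - 5)*(h + 1)*(h - 2)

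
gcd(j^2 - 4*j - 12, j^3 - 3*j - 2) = 1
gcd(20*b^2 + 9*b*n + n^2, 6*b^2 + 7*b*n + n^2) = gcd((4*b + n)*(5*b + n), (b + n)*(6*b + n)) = 1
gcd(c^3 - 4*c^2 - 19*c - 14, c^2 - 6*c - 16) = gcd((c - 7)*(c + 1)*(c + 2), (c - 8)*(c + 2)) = c + 2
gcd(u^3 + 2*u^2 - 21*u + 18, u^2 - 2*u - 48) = u + 6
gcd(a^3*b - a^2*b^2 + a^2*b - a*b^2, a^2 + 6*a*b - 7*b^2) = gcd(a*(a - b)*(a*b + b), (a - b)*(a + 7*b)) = a - b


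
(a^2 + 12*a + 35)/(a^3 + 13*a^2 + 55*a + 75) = (a + 7)/(a^2 + 8*a + 15)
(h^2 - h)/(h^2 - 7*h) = (h - 1)/(h - 7)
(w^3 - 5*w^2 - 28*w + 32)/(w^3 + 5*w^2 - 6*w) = (w^2 - 4*w - 32)/(w*(w + 6))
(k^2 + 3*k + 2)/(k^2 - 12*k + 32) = (k^2 + 3*k + 2)/(k^2 - 12*k + 32)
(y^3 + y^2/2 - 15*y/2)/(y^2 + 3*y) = y - 5/2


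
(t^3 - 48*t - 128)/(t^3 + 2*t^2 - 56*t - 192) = (t + 4)/(t + 6)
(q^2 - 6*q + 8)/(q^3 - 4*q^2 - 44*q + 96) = (q - 4)/(q^2 - 2*q - 48)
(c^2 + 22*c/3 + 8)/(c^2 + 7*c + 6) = (c + 4/3)/(c + 1)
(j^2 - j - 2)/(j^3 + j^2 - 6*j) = (j + 1)/(j*(j + 3))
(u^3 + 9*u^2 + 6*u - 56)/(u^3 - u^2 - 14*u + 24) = (u + 7)/(u - 3)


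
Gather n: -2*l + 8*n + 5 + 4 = -2*l + 8*n + 9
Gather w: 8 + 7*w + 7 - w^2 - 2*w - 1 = -w^2 + 5*w + 14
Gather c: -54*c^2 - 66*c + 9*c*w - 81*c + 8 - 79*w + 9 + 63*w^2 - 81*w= -54*c^2 + c*(9*w - 147) + 63*w^2 - 160*w + 17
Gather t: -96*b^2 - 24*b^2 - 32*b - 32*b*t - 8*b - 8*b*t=-120*b^2 - 40*b*t - 40*b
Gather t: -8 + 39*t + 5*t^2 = 5*t^2 + 39*t - 8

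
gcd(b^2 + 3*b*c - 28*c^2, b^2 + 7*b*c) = b + 7*c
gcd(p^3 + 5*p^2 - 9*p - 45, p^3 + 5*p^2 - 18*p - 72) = p + 3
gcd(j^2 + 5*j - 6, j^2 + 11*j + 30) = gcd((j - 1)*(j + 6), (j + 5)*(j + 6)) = j + 6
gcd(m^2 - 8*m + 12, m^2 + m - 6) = m - 2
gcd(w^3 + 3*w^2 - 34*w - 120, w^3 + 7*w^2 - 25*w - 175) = w + 5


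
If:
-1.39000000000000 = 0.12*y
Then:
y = -11.58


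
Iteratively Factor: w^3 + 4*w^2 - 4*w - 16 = (w + 2)*(w^2 + 2*w - 8) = (w + 2)*(w + 4)*(w - 2)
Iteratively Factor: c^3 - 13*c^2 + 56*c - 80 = (c - 4)*(c^2 - 9*c + 20) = (c - 4)^2*(c - 5)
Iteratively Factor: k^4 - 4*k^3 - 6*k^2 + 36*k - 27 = (k + 3)*(k^3 - 7*k^2 + 15*k - 9) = (k - 3)*(k + 3)*(k^2 - 4*k + 3) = (k - 3)*(k - 1)*(k + 3)*(k - 3)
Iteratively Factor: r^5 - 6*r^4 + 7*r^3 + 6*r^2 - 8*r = (r - 4)*(r^4 - 2*r^3 - r^2 + 2*r) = (r - 4)*(r + 1)*(r^3 - 3*r^2 + 2*r) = r*(r - 4)*(r + 1)*(r^2 - 3*r + 2) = r*(r - 4)*(r - 2)*(r + 1)*(r - 1)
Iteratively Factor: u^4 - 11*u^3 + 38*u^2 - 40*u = (u - 2)*(u^3 - 9*u^2 + 20*u) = u*(u - 2)*(u^2 - 9*u + 20) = u*(u - 4)*(u - 2)*(u - 5)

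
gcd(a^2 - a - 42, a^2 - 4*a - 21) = a - 7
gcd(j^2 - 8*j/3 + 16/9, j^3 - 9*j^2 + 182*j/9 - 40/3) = j - 4/3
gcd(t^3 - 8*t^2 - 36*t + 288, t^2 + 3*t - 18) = t + 6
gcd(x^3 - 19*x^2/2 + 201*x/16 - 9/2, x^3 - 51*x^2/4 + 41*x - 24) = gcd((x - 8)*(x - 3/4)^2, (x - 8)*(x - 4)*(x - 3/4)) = x^2 - 35*x/4 + 6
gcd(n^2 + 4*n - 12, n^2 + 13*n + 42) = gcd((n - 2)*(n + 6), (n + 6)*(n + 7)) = n + 6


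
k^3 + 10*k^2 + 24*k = k*(k + 4)*(k + 6)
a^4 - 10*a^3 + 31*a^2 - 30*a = a*(a - 5)*(a - 3)*(a - 2)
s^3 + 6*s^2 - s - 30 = (s - 2)*(s + 3)*(s + 5)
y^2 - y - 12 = (y - 4)*(y + 3)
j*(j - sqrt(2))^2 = j^3 - 2*sqrt(2)*j^2 + 2*j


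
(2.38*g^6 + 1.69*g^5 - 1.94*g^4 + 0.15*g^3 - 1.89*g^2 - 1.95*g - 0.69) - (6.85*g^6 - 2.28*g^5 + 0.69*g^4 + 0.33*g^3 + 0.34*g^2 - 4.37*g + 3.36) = -4.47*g^6 + 3.97*g^5 - 2.63*g^4 - 0.18*g^3 - 2.23*g^2 + 2.42*g - 4.05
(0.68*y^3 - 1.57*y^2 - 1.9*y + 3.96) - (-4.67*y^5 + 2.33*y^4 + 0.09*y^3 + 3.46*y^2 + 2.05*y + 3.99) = 4.67*y^5 - 2.33*y^4 + 0.59*y^3 - 5.03*y^2 - 3.95*y - 0.0300000000000002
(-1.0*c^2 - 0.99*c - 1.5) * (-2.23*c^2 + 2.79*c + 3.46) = 2.23*c^4 - 0.5823*c^3 - 2.8771*c^2 - 7.6104*c - 5.19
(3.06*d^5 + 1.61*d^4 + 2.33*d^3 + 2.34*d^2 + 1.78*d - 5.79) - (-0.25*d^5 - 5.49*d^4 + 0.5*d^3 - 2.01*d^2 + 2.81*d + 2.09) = 3.31*d^5 + 7.1*d^4 + 1.83*d^3 + 4.35*d^2 - 1.03*d - 7.88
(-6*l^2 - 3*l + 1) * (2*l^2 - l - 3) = -12*l^4 + 23*l^2 + 8*l - 3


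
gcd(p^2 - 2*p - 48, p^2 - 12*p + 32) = p - 8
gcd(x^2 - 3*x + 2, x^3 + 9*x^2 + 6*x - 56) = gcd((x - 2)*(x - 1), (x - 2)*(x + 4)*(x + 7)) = x - 2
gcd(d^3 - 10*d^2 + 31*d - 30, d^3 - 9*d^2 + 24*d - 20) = d^2 - 7*d + 10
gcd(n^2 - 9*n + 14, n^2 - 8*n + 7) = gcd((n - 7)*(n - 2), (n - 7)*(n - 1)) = n - 7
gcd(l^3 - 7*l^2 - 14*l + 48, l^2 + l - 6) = l^2 + l - 6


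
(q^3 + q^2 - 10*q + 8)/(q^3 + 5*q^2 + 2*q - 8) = (q - 2)/(q + 2)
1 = 1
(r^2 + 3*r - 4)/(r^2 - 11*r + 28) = (r^2 + 3*r - 4)/(r^2 - 11*r + 28)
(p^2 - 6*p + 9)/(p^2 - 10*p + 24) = (p^2 - 6*p + 9)/(p^2 - 10*p + 24)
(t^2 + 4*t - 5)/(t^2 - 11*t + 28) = (t^2 + 4*t - 5)/(t^2 - 11*t + 28)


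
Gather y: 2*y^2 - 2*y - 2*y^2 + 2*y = 0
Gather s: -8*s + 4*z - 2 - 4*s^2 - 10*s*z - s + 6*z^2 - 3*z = -4*s^2 + s*(-10*z - 9) + 6*z^2 + z - 2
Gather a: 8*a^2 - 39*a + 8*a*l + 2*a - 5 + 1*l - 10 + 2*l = 8*a^2 + a*(8*l - 37) + 3*l - 15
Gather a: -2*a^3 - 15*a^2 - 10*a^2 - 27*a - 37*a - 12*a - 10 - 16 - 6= -2*a^3 - 25*a^2 - 76*a - 32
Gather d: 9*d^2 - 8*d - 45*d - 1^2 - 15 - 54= 9*d^2 - 53*d - 70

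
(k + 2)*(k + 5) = k^2 + 7*k + 10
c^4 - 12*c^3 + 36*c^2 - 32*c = c*(c - 8)*(c - 2)^2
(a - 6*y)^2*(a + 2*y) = a^3 - 10*a^2*y + 12*a*y^2 + 72*y^3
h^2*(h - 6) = h^3 - 6*h^2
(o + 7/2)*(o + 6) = o^2 + 19*o/2 + 21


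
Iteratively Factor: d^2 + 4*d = (d)*(d + 4)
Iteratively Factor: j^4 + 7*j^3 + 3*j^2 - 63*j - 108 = (j + 4)*(j^3 + 3*j^2 - 9*j - 27) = (j + 3)*(j + 4)*(j^2 - 9) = (j - 3)*(j + 3)*(j + 4)*(j + 3)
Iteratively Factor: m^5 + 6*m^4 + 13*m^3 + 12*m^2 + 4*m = (m + 1)*(m^4 + 5*m^3 + 8*m^2 + 4*m) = (m + 1)*(m + 2)*(m^3 + 3*m^2 + 2*m) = (m + 1)^2*(m + 2)*(m^2 + 2*m) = m*(m + 1)^2*(m + 2)*(m + 2)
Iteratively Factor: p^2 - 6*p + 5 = (p - 5)*(p - 1)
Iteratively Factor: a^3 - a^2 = (a)*(a^2 - a) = a^2*(a - 1)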